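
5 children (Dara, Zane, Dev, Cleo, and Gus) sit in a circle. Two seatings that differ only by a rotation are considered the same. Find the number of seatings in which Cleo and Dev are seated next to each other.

Treat {Cleo, Dev} as one unit (2 internal orders) and seat the resulting 4 units around the table: (3)! circular arrangements.
So 2 × (3)! = 2 × 6 = 12.

12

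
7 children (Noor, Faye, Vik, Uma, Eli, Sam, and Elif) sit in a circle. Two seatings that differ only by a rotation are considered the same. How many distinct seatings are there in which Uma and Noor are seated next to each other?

240

Glue Uma and Noor into a block (2 internal orders). Seating 6 units around a circle gives (5)! arrangements.
So 2 × (5)! = 2 × 120 = 240.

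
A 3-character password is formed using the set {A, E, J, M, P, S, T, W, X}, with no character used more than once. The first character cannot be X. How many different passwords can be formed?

448

The first character has 9−1 = 8 choices (anything except X).
The remaining 2 characters are filled from the other 8 symbols without repetition: 8 × 7 = 56.
Total: 8 × 56 = 448.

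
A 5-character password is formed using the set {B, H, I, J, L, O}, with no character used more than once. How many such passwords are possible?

With no repetition, fill the 5 characters in order: 6 choices, then 5, down to 2.
That product is 6 × 5 × 4 × 3 × 2 = 720.

720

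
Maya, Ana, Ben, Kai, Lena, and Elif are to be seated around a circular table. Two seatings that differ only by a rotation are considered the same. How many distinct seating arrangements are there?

Around a circle, 6 distinct people have 6!/6 = (5)! = 120 rotationally distinct seatings.

120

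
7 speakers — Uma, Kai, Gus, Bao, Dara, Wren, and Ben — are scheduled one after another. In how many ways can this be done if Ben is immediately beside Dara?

Treat {Ben, Dara} as a single unit. There are 6 units to order, and the pair itself can be ordered 2 ways.
So the count is 2·(6)! = 1440.

1440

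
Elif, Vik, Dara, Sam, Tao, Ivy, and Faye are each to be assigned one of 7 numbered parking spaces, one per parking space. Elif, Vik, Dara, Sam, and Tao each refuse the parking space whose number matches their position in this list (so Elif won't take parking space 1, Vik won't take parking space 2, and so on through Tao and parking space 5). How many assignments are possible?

2428

Let Aᵢ (for 1 ≤ i ≤ 5) be the placements that put person i in their forbidden parking space. Any j of these fix j positions, leaving (7−j)! ways to fill the rest, and there are C(5,j) ways to pick which j.
By inclusion–exclusion, the number of valid placements is Σ_{j=0}^{5} (−1)^j C(5,j)·(7−j)!.
Computing: 5040 − 3600 + 1200 − 240 + 30 − 2 = 2428.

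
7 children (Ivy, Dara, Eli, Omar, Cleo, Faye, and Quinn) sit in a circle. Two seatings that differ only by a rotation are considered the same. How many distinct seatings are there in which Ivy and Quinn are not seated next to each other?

480

All circular seatings of 7 people number (6)! = 720.
Those with Ivy next to Quinn: fuse the pair into one unit and seat 6 units around a circle — 2·(5)! = 240.
Subtracting, 720 − 240 = 480.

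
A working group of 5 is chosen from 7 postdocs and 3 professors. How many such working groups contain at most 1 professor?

Split by how many professors are chosen (0 through 1).
Sum: C(3,0)·C(7,5) + C(3,1)·C(7,4) = 21 + 105 = 126.

126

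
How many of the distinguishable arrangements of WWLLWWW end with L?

6

With the last slot taken by L, it remains to arrange the other 6 letters (WWLWWW).
Those 6 letters have W appearing 5 times, giving (6)!/(5!) = 6.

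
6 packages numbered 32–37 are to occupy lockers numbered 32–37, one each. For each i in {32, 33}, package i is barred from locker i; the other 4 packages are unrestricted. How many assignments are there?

Let Aᵢ (for i ∈ {32, 33}) be the placements that put package i in its forbidden locker. Any j of these fix j positions, leaving (6−j)! ways to fill the rest, and there are C(2,j) ways to pick which j.
By inclusion–exclusion, the number of valid placements is Σ_{j=0}^{2} (−1)^j C(2,j)·(6−j)!.
Computing: 720 − 240 + 24 = 504.

504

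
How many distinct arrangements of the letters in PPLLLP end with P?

10

Fix P in the last position and arrange the remaining 5 letters.
Those 5 letters have L appearing 3 times and P appearing twice, giving (5)!/(3!·2!) = 10.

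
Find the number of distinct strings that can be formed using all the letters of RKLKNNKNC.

10080

RKLKNNKNC has 9 letters with K appearing 3 times and N appearing 3 times.
The number of distinct arrangements is 9!/(3!·3!) = 362880/36 = 10080.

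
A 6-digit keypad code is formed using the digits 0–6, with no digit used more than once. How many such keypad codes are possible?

Choose and order 6 of the 7 symbols: the first digit has 7 options, the next 6, and so on down to 2.
That product is 7 × 6 × 5 × 4 × 3 × 2 = 5040.

5040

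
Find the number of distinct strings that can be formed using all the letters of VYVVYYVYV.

VYVVYYVYV has 9 letters with V appearing 5 times and Y appearing 4 times.
The number of distinct arrangements is 9!/(5!·4!) = 362880/2880 = 126.

126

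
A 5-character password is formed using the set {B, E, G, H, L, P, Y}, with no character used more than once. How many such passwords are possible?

2520

Choose and order 5 of the 7 symbols: the first character has 7 options, the next 6, and so on down to 3.
That product is 7 × 6 × 5 × 4 × 3 = 2520.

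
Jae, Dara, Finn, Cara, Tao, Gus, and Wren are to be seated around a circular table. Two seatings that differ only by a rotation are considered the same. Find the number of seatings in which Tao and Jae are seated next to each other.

Glue Tao and Jae into a block (2 internal orders). Seating 6 units around a circle gives (5)! arrangements.
So 2 × (5)! = 2 × 120 = 240.

240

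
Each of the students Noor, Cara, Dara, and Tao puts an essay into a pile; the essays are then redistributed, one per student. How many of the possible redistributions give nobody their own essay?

9

Count assignments avoiding every fixed point. For any j of the 4 students fixed to their own essay, the other 4−j can be arranged in (4−j)! ways.
By inclusion–exclusion this is Σ_{j=0}^{4} (−1)^j C(4,j)·(4−j)!.
Computing: 24 − 24 + 12 − 4 + 1 = 9.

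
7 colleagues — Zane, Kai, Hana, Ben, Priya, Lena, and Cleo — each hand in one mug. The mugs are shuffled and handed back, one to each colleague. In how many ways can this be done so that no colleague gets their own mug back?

1854

This is the derangement count D_7: permutations of 7 items with no fixed point.
By inclusion–exclusion this is Σ_{j=0}^{7} (−1)^j C(7,j)·(7−j)!.
Computing: 5040 − 5040 + 2520 − 840 + 210 − 42 + 7 − 1 = 1854.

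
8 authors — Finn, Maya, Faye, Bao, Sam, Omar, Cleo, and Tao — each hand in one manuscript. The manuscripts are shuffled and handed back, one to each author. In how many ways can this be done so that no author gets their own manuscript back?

14833

This is the derangement count D_8: permutations of 8 items with no fixed point.
By inclusion–exclusion this is Σ_{j=0}^{8} (−1)^j C(8,j)·(8−j)!.
Computing: 40320 − 40320 + 20160 − 6720 + 1680 − 336 + 56 − 8 + 1 = 14833.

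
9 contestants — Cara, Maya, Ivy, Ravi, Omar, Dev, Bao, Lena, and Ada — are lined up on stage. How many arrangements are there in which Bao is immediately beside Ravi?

Place the 7 others and the Bao-Ravi pair as 8 objects in a line; the pair has 2 internal arrangements.
That gives 2 × 8! = 2 × 40320 = 80640.

80640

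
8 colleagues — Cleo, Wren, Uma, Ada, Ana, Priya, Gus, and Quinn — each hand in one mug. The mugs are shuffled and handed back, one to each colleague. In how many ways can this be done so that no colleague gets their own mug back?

Count assignments avoiding every fixed point. For any j of the 8 colleagues fixed to their own mug, the other 8−j can be arranged in (8−j)! ways.
By inclusion–exclusion this is Σ_{j=0}^{8} (−1)^j C(8,j)·(8−j)!.
Computing: 40320 − 40320 + 20160 − 6720 + 1680 − 336 + 56 − 8 + 1 = 14833.

14833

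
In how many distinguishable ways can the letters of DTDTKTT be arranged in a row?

Letter multiplicities in DTDTKTT: D×2, K×1, T×4.
The number of distinct arrangements is 7!/(4!·2!) = 5040/48 = 105.

105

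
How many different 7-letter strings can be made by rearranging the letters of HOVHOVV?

210

The 7 letters of HOVHOVV have repeats: H appearing twice, O appearing twice, and V appearing 3 times.
The number of distinct arrangements is 7!/(3!·2!·2!) = 5040/24 = 210.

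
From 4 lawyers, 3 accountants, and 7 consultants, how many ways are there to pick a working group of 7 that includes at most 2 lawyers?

Split by how many lawyers are chosen (0 through 2).
Sum: C(4,0)·C(10,7) + C(4,1)·C(10,6) + C(4,2)·C(10,5) = 120 + 840 + 1512 = 2472.

2472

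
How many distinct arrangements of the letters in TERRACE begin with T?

Fix T in the first position and arrange the remaining 6 letters.
Those 6 letters have E appearing twice and R appearing twice, giving (6)!/(2!·2!) = 180.

180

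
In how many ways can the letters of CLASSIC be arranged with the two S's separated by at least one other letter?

900

Total arrangements of CLASSIC: 7!/(2!·2!) = 1260.
If the two S's are adjacent, glue them into one block, leaving 6 items to arrange: (6)!/(2!) = 360 ways.
Hence 1260 − 360 = 900.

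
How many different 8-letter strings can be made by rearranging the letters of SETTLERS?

5040

SETTLERS has 8 letters with E appearing twice, S appearing twice, and T appearing twice.
Dividing 8! = 40320 by 2!·2!·2! = 8 for the repeated letters gives 5040.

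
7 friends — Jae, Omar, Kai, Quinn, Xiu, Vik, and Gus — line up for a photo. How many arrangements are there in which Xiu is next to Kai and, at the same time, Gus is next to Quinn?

480

Treat {Xiu,Kai} as one block (2 orders) and {Gus,Quinn} as another (2 orders).
That leaves 5 units to arrange: 2 × 2 × 5! = 4 × 120 = 480.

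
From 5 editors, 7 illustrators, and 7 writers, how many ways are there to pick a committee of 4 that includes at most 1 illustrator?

2035

Split by how many illustrators are chosen (0 through 1).
Sum: C(7,0)·C(12,4) + C(7,1)·C(12,3) = 495 + 1540 = 2035.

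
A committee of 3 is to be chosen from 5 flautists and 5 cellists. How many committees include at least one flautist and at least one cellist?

Total 3-person selections from all 10: C(10,3) = 120.
Selections missing a whole group: no flautists → C(5,3) = 10; no cellists → C(5,3) = 10.
Both groups omitted at once is impossible, so 120 − 20 = 100.

100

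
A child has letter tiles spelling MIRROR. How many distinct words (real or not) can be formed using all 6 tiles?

120

The 6 letters of MIRROR have repeats: R appearing 3 times.
Dividing 6! = 720 by 3! = 6 for the repeated letters gives 120.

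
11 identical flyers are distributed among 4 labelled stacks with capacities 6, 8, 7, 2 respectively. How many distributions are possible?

139

By stars and bars, unrestricted non-negative solutions to x_1+…+x_4 = 11 number C(11+3,3) = 364.
Subtract solutions that violate a single cap (substitute x_i' = x_i − (cap_i+1)): x_1 ≥ 7 gives C(7,3) = 35; x_2 ≥ 9 gives C(5,3) = 10; x_3 ≥ 8 gives C(6,3) = 20; x_4 ≥ 3 gives C(11,3) = 165. Together 230.
Add back pairs where two caps are both exceeded: 0 + 0 + 4 + 0 + 0 + 1 = 5.
By inclusion–exclusion the count is 364 − 230 + 5 = 139.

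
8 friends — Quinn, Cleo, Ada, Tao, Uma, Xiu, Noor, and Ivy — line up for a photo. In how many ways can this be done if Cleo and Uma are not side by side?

30240

Of the 8! = 40320 arrangements, those with Cleo and Uma adjacent number 2 × 7! = 10080 (treat the pair as a block with 2 internal orders).
Complementary counting: 40320 − 10080 = 30240.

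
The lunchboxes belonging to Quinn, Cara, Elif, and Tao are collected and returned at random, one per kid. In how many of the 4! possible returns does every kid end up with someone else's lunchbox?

9

This is the derangement count D_4: permutations of 4 items with no fixed point.
By inclusion–exclusion this is Σ_{j=0}^{4} (−1)^j C(4,j)·(4−j)!.
Computing: 24 − 24 + 12 − 4 + 1 = 9.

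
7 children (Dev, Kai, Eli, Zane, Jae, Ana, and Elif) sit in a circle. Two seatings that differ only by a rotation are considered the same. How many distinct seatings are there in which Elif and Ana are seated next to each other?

Treat {Elif, Ana} as one unit (2 internal orders) and seat the resulting 6 units around the table: (5)! circular arrangements.
So 2 × (5)! = 2 × 120 = 240.

240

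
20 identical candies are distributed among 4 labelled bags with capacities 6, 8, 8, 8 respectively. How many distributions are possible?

Ignoring the caps, the number of non-negative solutions to x_1+…+x_4 = 20 is C(23,3) = 1771.
Subtract solutions that violate a single cap (substitute x_i' = x_i − (cap_i+1)): x_1 ≥ 7 gives C(16,3) = 560; x_2 ≥ 9 gives C(14,3) = 364; x_3 ≥ 9 gives C(14,3) = 364; x_4 ≥ 9 gives C(14,3) = 364. Together 1652.
Add back pairs where two caps are both exceeded: 35 + 35 + 35 + 10 + 10 + 10 = 135.
By inclusion–exclusion the count is 1771 − 1652 + 135 = 254.

254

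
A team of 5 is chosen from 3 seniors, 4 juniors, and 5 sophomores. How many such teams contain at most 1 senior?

Split by how many seniors are chosen (0 through 1).
Sum: C(3,0)·C(9,5) + C(3,1)·C(9,4) = 126 + 378 = 504.

504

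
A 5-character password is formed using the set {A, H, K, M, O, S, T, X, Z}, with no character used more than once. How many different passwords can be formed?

15120

With no repetition, fill the 5 characters in order: 9 choices, then 8, down to 5.
9 × 8 × 7 × 6 × 5 = 15120.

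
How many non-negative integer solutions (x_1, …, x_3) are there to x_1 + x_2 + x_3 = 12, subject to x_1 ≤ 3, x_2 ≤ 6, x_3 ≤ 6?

Ignoring the caps, the number of non-negative solutions to x_1+…+x_3 = 12 is C(14,2) = 91.
Subtract solutions that violate a single cap (substitute x_i' = x_i − (cap_i+1)): x_1 ≥ 4 gives C(10,2) = 45; x_2 ≥ 7 gives C(7,2) = 21; x_3 ≥ 7 gives C(7,2) = 21. Together 87.
Add back pairs where two caps are both exceeded: 3 + 3 + 0 = 6.
By inclusion–exclusion the count is 91 − 87 + 6 = 10.

10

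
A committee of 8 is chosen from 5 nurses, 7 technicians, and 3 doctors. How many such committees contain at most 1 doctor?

2871

Split by how many doctors are chosen (0 through 1).
Sum: C(3,0)·C(12,8) + C(3,1)·C(12,7) = 495 + 2376 = 2871.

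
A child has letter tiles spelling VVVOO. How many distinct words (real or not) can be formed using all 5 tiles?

10

Letter multiplicities in VVVOO: O×2, V×3.
Dividing 5! = 120 by 3!·2! = 12 for the repeated letters gives 10.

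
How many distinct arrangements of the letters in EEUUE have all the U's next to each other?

Treat the 2 copies of U as a single block. The multiset to arrange is then {UU, E, E, E}, 4 items in all.
That gives (4)!/(3!) = 4 arrangements.

4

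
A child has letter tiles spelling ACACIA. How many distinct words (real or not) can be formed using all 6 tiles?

ACACIA has 6 letters with A appearing 3 times and C appearing twice.
The number of distinct arrangements is 6!/(3!·2!) = 720/12 = 60.

60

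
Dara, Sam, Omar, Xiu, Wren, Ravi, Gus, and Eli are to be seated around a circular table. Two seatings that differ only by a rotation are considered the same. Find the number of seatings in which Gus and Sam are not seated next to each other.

3600

Without the restriction there are (7)! = 5040 seatings.
Seatings with Gus beside Sam: treat them as a block with 2 internal orders, giving 2 × (6)! = 1440.
Subtracting, 5040 − 1440 = 3600.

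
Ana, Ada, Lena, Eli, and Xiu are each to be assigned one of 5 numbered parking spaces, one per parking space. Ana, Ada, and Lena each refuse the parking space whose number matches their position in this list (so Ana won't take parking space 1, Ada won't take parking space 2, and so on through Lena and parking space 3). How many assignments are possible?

64

Let Aᵢ (for i ∈ {1, 2, 3}) be the placements that put person i in their forbidden parking space. Any j of these fix j positions, leaving (5−j)! ways to fill the rest, and there are C(3,j) ways to pick which j.
By inclusion–exclusion, the number of valid placements is Σ_{j=0}^{3} (−1)^j C(3,j)·(5−j)!.
Computing: 120 − 72 + 18 − 2 = 64.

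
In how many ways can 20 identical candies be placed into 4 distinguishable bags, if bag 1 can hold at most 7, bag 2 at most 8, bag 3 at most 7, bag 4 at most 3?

52

By stars and bars, unrestricted non-negative solutions to x_1+…+x_4 = 20 number C(20+3,3) = 1771.
Subtract solutions that violate a single cap (substitute x_i' = x_i − (cap_i+1)): x_1 ≥ 8 gives C(15,3) = 455; x_2 ≥ 9 gives C(14,3) = 364; x_3 ≥ 8 gives C(15,3) = 455; x_4 ≥ 4 gives C(19,3) = 969. Together 2243.
Add back pairs where two caps are both exceeded: 20 + 35 + 165 + 20 + 120 + 165 = 525.
Subtract triples: 0 + 0 + 1 + 0 = 1.
By inclusion–exclusion the count is 1771 − 2243 + 525 − 1 = 52.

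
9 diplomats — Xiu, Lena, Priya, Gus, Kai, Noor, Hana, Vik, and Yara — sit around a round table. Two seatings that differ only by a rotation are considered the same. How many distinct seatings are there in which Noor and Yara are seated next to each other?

10080

Glue Noor and Yara into a block (2 internal orders). Seating 8 units around a circle gives (7)! arrangements.
So 2 × (7)! = 2 × 5040 = 10080.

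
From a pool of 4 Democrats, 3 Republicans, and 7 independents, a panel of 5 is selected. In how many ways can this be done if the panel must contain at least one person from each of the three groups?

With no constraint there are C(14,5) = 2002 possible selections.
Selections missing a whole group: no Democrats → C(10,5) = 252; no Republicans → C(11,5) = 462; no independents → C(7,5) = 21.
Add back selections omitting two groups (i.e. drawn from a single group): C(4,5) + C(3,5) + C(7,5) = 21.
By inclusion–exclusion: 2002 − 735 + 21 = 1288.

1288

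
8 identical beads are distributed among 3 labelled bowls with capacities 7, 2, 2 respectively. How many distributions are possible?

By stars and bars, unrestricted non-negative solutions to x_1+…+x_3 = 8 number C(8+2,2) = 45.
Subtract solutions that violate a single cap (substitute x_i' = x_i − (cap_i+1)): x_1 ≥ 8 gives C(2,2) = 1; x_2 ≥ 3 gives C(7,2) = 21; x_3 ≥ 3 gives C(7,2) = 21. Together 43.
Add back pairs where two caps are both exceeded: 0 + 0 + 6 = 6.
By inclusion–exclusion the count is 45 − 43 + 6 = 8.

8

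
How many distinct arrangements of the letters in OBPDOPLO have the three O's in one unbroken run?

360

Treat the 3 copies of O as a single block. The multiset to arrange is then {OOO, B, D, L, P, P}, 6 items in all.
That gives (6)!/(2!) = 360 arrangements.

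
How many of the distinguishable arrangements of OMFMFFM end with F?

60

With the last slot taken by F, it remains to arrange the other 6 letters (OMMFFM).
Those 6 letters have F appearing twice and M appearing 3 times, giving (6)!/(3!·2!) = 60.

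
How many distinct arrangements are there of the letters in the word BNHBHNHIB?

The 9 letters of BNHBHNHIB have repeats: B appearing 3 times, H appearing 3 times, and N appearing twice.
So there are 9! / (3!·3!·2!) = 5040 distinguishable arrangements.

5040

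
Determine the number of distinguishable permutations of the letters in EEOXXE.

Letter multiplicities in EEOXXE: E×3, O×1, X×2.
The number of distinct arrangements is 6!/(3!·2!) = 720/12 = 60.

60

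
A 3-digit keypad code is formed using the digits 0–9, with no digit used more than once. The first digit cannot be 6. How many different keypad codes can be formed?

648

The first digit has 10−1 = 9 choices (anything except 6).
The remaining 2 digits are filled from the other 9 symbols without repetition: 9 × 8 = 72.
Total: 9 × 72 = 648.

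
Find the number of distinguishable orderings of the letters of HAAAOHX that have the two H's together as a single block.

Treat the 2 copies of H as a single block. The multiset to arrange is then {HH, A, A, A, O, X}, 6 items in all.
That gives (6)!/(3!) = 120 arrangements.

120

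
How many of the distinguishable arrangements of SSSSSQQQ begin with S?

Fix S in the first position and arrange the remaining 7 letters.
Those 7 letters have Q appearing 3 times and S appearing 4 times, giving (7)!/(4!·3!) = 35.

35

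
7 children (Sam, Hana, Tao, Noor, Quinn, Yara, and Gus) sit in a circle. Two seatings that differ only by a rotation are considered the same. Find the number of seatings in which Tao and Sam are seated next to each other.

Treat {Tao, Sam} as one unit (2 internal orders) and seat the resulting 6 units around the table: (5)! circular arrangements.
So 2 × (5)! = 2 × 120 = 240.

240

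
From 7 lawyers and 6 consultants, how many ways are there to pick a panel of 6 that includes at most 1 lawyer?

Split by how many lawyers are chosen (0 through 1).
Sum: C(7,0)·C(6,6) + C(7,1)·C(6,5) = 1 + 42 = 43.

43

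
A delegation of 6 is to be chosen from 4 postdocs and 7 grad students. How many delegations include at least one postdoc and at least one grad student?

455

Unrestricted: C(11,6) = 462 ways to pick any 6 of the 11.
Subtract selections that omit an entire group: no postdocs → C(7,6) = 7; no grad students → C(4,6) = 0.
Both groups omitted at once is impossible, so 462 − 7 = 455.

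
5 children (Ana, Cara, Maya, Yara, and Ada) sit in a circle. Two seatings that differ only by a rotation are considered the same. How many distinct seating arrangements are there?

Around a circle, 5 distinct people have 5!/5 = (4)! = 24 rotationally distinct seatings.

24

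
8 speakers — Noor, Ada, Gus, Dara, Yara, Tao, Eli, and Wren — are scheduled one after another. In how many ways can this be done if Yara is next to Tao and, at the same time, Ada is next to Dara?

2880

Treat {Yara,Tao} as one block (2 orders) and {Ada,Dara} as another (2 orders).
That leaves 6 units to arrange: 2 × 2 × 6! = 4 × 720 = 2880.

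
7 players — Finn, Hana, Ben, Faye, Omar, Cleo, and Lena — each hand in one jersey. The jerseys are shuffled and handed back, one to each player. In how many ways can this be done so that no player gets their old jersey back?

Let Aᵢ be the assignments in which player i gets their old jersey. We want the size of the complement of A₁∪…∪A_7.
By inclusion–exclusion this is Σ_{j=0}^{7} (−1)^j C(7,j)·(7−j)!.
Computing: 5040 − 5040 + 2520 − 840 + 210 − 42 + 7 − 1 = 1854.

1854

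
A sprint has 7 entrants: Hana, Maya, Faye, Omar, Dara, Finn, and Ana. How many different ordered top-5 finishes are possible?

This is an ordered selection of 5 from 7: P(7,5).
That gives 7 × 6 × 5 × 4 × 3 = 2520.

2520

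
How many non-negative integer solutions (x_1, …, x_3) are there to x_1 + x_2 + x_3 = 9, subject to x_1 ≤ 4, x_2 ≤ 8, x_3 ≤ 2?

By stars and bars, unrestricted non-negative solutions to x_1+…+x_3 = 9 number C(9+2,2) = 55.
Subtract solutions that violate a single cap (substitute x_i' = x_i − (cap_i+1)): x_1 ≥ 5 gives C(6,2) = 15; x_2 ≥ 9 gives C(2,2) = 1; x_3 ≥ 3 gives C(8,2) = 28. Together 44.
Add back pairs where two caps are both exceeded: 0 + 3 + 0 = 3.
By inclusion–exclusion the count is 55 − 44 + 3 = 14.

14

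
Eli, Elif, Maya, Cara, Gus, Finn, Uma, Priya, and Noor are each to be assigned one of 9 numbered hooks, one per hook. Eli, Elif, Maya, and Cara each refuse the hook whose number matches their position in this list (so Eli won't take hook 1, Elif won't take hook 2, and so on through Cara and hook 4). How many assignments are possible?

229080

Let Aᵢ (for 1 ≤ i ≤ 4) be the placements that put person i in their forbidden hook. Any j of these fix j positions, leaving (9−j)! ways to fill the rest, and there are C(4,j) ways to pick which j.
By inclusion–exclusion, the number of valid placements is Σ_{j=0}^{4} (−1)^j C(4,j)·(9−j)!.
Computing: 362880 − 161280 + 30240 − 2880 + 120 = 229080.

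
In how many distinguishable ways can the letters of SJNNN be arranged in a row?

20

Letter multiplicities in SJNNN: J×1, N×3, S×1.
So there are 5! / (3!) = 20 distinguishable arrangements.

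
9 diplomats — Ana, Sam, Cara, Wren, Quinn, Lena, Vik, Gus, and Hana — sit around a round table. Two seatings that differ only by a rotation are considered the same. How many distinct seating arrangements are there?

Around a circle, 9 distinct people have 9!/9 = (8)! = 40320 rotationally distinct seatings.

40320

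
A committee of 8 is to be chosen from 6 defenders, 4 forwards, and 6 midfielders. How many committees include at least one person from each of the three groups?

Unrestricted: C(16,8) = 12870 ways to pick any 8 of the 16.
Selections missing a whole group: no defenders → C(10,8) = 45; no forwards → C(12,8) = 495; no midfielders → C(10,8) = 45.
Add back selections omitting two groups (i.e. drawn from a single group): C(6,8) + C(4,8) + C(6,8) = 0.
By inclusion–exclusion: 12870 − 585 + 0 = 12285.

12285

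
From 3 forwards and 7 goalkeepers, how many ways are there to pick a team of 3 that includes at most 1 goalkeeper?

22

Split by how many goalkeepers are chosen (0 through 1).
Sum: C(7,0)·C(3,3) + C(7,1)·C(3,2) = 1 + 21 = 22.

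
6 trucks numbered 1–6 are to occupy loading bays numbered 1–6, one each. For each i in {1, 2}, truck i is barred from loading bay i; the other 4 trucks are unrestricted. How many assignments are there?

504

Let Aᵢ (for i ∈ {1, 2}) be the placements that put truck i in its forbidden loading bay. Any j of these fix j positions, leaving (6−j)! ways to fill the rest, and there are C(2,j) ways to pick which j.
By inclusion–exclusion, the number of valid placements is Σ_{j=0}^{2} (−1)^j C(2,j)·(6−j)!.
Computing: 720 − 240 + 24 = 504.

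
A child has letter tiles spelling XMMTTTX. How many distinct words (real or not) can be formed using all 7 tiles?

210

Letter multiplicities in XMMTTTX: M×2, T×3, X×2.
The number of distinct arrangements is 7!/(3!·2!·2!) = 5040/24 = 210.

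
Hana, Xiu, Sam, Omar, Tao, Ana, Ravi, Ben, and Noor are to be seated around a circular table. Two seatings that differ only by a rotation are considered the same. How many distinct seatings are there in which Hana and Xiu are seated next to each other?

Treat {Hana, Xiu} as one unit (2 internal orders) and seat the resulting 8 units around the table: (7)! circular arrangements.
So 2 × (7)! = 2 × 5040 = 10080.

10080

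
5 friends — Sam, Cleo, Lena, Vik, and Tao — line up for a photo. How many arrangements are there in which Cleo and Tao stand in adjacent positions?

Glue Cleo and Tao into one block (2 internal orders), leaving 4 units to arrange in a row.
So the count is 2·(4)! = 48.

48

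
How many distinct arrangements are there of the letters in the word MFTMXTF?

MFTMXTF has 7 letters with F appearing twice, M appearing twice, and T appearing twice.
The number of distinct arrangements is 7!/(2!·2!·2!) = 5040/8 = 630.

630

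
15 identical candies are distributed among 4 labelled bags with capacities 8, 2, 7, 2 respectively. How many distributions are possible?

Without the upper bounds there are C(18,3) = 816 ways to split 15 among 4 bags.
Subtract solutions that violate a single cap (substitute x_i' = x_i − (cap_i+1)): x_1 ≥ 9 gives C(9,3) = 84; x_2 ≥ 3 gives C(15,3) = 455; x_3 ≥ 8 gives C(10,3) = 120; x_4 ≥ 3 gives C(15,3) = 455. Together 1114.
Add back pairs where two caps are both exceeded: 20 + 0 + 20 + 35 + 220 + 35 = 330.
Subtract triples: 0 + 1 + 0 + 4 = 5.
By inclusion–exclusion the count is 816 − 1114 + 330 − 5 = 27.

27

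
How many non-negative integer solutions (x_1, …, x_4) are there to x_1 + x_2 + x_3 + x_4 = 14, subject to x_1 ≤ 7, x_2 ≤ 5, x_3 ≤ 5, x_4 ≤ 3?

Ignoring the caps, the number of non-negative solutions to x_1+…+x_4 = 14 is C(17,3) = 680.
Subtract solutions that violate a single cap (substitute x_i' = x_i − (cap_i+1)): x_1 ≥ 8 gives C(9,3) = 84; x_2 ≥ 6 gives C(11,3) = 165; x_3 ≥ 6 gives C(11,3) = 165; x_4 ≥ 4 gives C(13,3) = 286. Together 700.
Add back pairs where two caps are both exceeded: 1 + 1 + 10 + 10 + 35 + 35 = 92.
By inclusion–exclusion the count is 680 − 700 + 92 = 72.

72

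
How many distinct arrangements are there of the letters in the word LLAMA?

LLAMA has 5 letters with A appearing twice and L appearing twice.
The number of distinct arrangements is 5!/(2!·2!) = 120/4 = 30.

30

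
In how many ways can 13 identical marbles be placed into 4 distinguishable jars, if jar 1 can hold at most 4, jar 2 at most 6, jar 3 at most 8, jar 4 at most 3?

106

Without the upper bounds there are C(16,3) = 560 ways to split 13 among 4 jars.
Subtract solutions that violate a single cap (substitute x_i' = x_i − (cap_i+1)): x_1 ≥ 5 gives C(11,3) = 165; x_2 ≥ 7 gives C(9,3) = 84; x_3 ≥ 9 gives C(7,3) = 35; x_4 ≥ 4 gives C(12,3) = 220. Together 504.
Add back pairs where two caps are both exceeded: 4 + 0 + 35 + 0 + 10 + 1 = 50.
By inclusion–exclusion the count is 560 − 504 + 50 = 106.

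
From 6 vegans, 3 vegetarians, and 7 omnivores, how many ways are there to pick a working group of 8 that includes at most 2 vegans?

Split by how many vegans are chosen (0 through 2).
Sum: C(6,0)·C(10,8) + C(6,1)·C(10,7) + C(6,2)·C(10,6) = 45 + 720 + 3150 = 3915.

3915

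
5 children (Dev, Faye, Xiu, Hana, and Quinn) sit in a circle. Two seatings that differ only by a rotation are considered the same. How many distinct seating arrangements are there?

Around a circle, 5 distinct people have 5!/5 = (4)! = 24 rotationally distinct seatings.

24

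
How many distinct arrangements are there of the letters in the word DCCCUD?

60

DCCCUD has 6 letters with C appearing 3 times and D appearing twice.
So there are 6! / (3!·2!) = 60 distinguishable arrangements.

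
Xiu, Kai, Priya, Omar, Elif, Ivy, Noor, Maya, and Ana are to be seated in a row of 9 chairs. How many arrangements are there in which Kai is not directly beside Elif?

282240

There are 9! = 362880 arrangements in all. If Kai and Elif are adjacent, merging them into one block gives 2·(8)! = 80640 arrangements.
So 362880 − 80640 = 282240 arrangements keep them apart.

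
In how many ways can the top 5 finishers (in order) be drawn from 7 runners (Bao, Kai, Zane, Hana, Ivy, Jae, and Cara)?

2520

There are 7 choices for 1st place, 6 for 2nd, and so on down to 3 for position 5.
That gives 7 × 6 × 5 × 4 × 3 = 2520.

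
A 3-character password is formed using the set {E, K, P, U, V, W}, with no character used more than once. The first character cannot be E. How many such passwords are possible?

The first character has 6−1 = 5 choices (anything except E).
The remaining 2 characters are filled from the other 5 symbols without repetition: 5 × 4 = 20.
Total: 5 × 20 = 100.

100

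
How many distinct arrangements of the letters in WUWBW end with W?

With the last slot taken by W, it remains to arrange the other 4 letters (UWBW).
Those 4 letters have W appearing twice, giving (4)!/(2!) = 12.

12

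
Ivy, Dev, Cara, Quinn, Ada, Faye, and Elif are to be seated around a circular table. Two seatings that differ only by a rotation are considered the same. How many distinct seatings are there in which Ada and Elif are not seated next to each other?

Without the restriction there are (6)! = 720 seatings.
Those with Ada next to Elif: fuse the pair into one unit and seat 6 units around a circle — 2·(5)! = 240.
Subtracting, 720 − 240 = 480.

480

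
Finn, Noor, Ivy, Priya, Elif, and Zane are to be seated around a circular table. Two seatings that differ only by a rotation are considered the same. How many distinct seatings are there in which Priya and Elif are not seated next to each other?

All circular seatings of 6 people number (5)! = 120.
Those with Priya next to Elif: fuse the pair into one unit and seat 5 units around a circle — 2·(4)! = 48.
Subtracting, 120 − 48 = 72.

72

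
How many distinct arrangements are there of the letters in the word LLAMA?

30

Letter multiplicities in LLAMA: A×2, L×2, M×1.
The number of distinct arrangements is 5!/(2!·2!) = 120/4 = 30.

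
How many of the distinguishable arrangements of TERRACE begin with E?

360

Fix E in the first position and arrange the remaining 6 letters.
Those 6 letters have R appearing twice, giving (6)!/(2!) = 360.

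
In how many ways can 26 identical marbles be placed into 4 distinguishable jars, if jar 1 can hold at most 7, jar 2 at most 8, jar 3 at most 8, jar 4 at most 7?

35

Without the upper bounds there are C(29,3) = 3654 ways to split 26 among 4 jars.
Subtract solutions that violate a single cap (substitute x_i' = x_i − (cap_i+1)): x_1 ≥ 8 gives C(21,3) = 1330; x_2 ≥ 9 gives C(20,3) = 1140; x_3 ≥ 9 gives C(20,3) = 1140; x_4 ≥ 8 gives C(21,3) = 1330. Together 4940.
Add back pairs where two caps are both exceeded: 220 + 220 + 286 + 165 + 220 + 220 = 1331.
Subtract triples: 1 + 4 + 4 + 1 = 10.
By inclusion–exclusion the count is 3654 − 4940 + 1331 − 10 = 35.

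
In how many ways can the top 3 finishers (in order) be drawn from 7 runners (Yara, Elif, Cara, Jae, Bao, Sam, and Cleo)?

210

There are 7 choices for 1st place, 6 for 2nd, and 5 for 3rd.
That gives 7 × 6 × 5 = 210.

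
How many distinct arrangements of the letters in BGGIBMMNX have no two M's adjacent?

Total arrangements of BGGIBMMNX: 9!/(2!·2!·2!) = 45360.
If the two M's are adjacent, glue them into one block, leaving 8 items to arrange: (8)!/(2!·2!) = 10080 ways.
Hence 45360 − 10080 = 35280.

35280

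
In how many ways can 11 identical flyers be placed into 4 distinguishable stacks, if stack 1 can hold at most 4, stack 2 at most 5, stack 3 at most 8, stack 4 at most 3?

109

Ignoring the caps, the number of non-negative solutions to x_1+…+x_4 = 11 is C(14,3) = 364.
Subtract solutions that violate a single cap (substitute x_i' = x_i − (cap_i+1)): x_1 ≥ 5 gives C(9,3) = 84; x_2 ≥ 6 gives C(8,3) = 56; x_3 ≥ 9 gives C(5,3) = 10; x_4 ≥ 4 gives C(10,3) = 120. Together 270.
Add back pairs where two caps are both exceeded: 1 + 0 + 10 + 0 + 4 + 0 = 15.
By inclusion–exclusion the count is 364 − 270 + 15 = 109.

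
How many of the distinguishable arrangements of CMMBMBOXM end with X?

840

Fix X in the last position and arrange the remaining 8 letters.
Those 8 letters have B appearing twice and M appearing 4 times, giving (8)!/(4!·2!) = 840.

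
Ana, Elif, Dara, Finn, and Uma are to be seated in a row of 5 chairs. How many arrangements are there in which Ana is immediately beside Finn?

48

Place the 3 others and the Ana-Finn pair as 4 objects in a line; the pair has 2 internal arrangements.
So the count is 2·(4)! = 48.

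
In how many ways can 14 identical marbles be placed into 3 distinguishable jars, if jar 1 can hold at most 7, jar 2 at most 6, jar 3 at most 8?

Without the upper bounds there are C(16,2) = 120 ways to split 14 among 3 jars.
Subtract solutions that violate a single cap (substitute x_i' = x_i − (cap_i+1)): x_1 ≥ 8 gives C(8,2) = 28; x_2 ≥ 7 gives C(9,2) = 36; x_3 ≥ 9 gives C(7,2) = 21. Together 85.
No two caps can be exceeded simultaneously, so the pair terms are all 0.
By inclusion–exclusion the count is 120 − 85 + 0 = 35.

35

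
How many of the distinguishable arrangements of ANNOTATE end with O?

Fix O in the last position and arrange the remaining 7 letters.
Those 7 letters have A appearing twice, N appearing twice, and T appearing twice, giving (7)!/(2!·2!·2!) = 630.

630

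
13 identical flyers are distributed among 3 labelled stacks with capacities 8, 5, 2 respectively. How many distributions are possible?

Ignoring the caps, the number of non-negative solutions to x_1+…+x_3 = 13 is C(15,2) = 105.
Subtract solutions that violate a single cap (substitute x_i' = x_i − (cap_i+1)): x_1 ≥ 9 gives C(6,2) = 15; x_2 ≥ 6 gives C(9,2) = 36; x_3 ≥ 3 gives C(12,2) = 66. Together 117.
Add back pairs where two caps are both exceeded: 0 + 3 + 15 = 18.
By inclusion–exclusion the count is 105 − 117 + 18 = 6.

6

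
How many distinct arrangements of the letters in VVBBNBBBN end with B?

Fix B in the last position and arrange the remaining 8 letters.
Those 8 letters have B appearing 4 times, N appearing twice, and V appearing twice, giving (8)!/(4!·2!·2!) = 420.

420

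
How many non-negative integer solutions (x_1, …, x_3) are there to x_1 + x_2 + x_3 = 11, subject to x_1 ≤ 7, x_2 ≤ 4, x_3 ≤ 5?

Without the upper bounds there are C(13,2) = 78 ways to split 11 among 3 variables.
Subtract solutions that violate a single cap (substitute x_i' = x_i − (cap_i+1)): x_1 ≥ 8 gives C(5,2) = 10; x_2 ≥ 5 gives C(8,2) = 28; x_3 ≥ 6 gives C(7,2) = 21. Together 59.
Add back pairs where two caps are both exceeded: 0 + 0 + 1 = 1.
By inclusion–exclusion the count is 78 − 59 + 1 = 20.

20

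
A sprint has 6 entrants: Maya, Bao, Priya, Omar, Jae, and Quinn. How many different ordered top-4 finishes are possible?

There are 6 choices for 1st place, 5 for 2nd, and so on down to 3 for position 4.
That gives 6 × 5 × 4 × 3 = 360.

360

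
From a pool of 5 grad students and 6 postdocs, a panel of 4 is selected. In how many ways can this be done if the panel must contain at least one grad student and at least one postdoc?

310

With no constraint there are C(11,4) = 330 possible selections.
Selections missing a whole group: no grad students → C(6,4) = 15; no postdocs → C(5,4) = 5.
Both groups omitted at once is impossible, so 330 − 20 = 310.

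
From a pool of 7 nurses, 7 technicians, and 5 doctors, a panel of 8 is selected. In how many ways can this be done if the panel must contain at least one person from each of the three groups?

71589

Total 8-person selections from all 19: C(19,8) = 75582.
Subtract selections that omit an entire group: no nurses → C(12,8) = 495; no technicians → C(12,8) = 495; no doctors → C(14,8) = 3003.
Add back selections omitting two groups (i.e. drawn from a single group): C(7,8) + C(7,8) + C(5,8) = 0.
By inclusion–exclusion: 75582 − 3993 + 0 = 71589.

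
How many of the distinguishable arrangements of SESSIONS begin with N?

With the first slot taken by N, it remains to arrange the other 7 letters (SESSIOS).
Those 7 letters have S appearing 4 times, giving (7)!/(4!) = 210.

210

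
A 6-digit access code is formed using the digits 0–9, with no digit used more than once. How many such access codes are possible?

151200

With no repetition, fill the 6 digits in order: 10 choices, then 9, down to 5.
That product is 10 × 9 × 8 × 7 × 6 × 5 = 151200.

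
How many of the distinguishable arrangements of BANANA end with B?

Fix B in the last position and arrange the remaining 5 letters.
Those 5 letters have A appearing 3 times and N appearing twice, giving (5)!/(3!·2!) = 10.

10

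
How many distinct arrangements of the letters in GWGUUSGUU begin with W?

280

With the first slot taken by W, it remains to arrange the other 8 letters (GGUUSGUU).
Those 8 letters have G appearing 3 times and U appearing 4 times, giving (8)!/(4!·3!) = 280.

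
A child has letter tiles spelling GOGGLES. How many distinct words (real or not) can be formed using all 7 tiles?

840

Letter multiplicities in GOGGLES: E×1, G×3, L×1, O×1, S×1.
So there are 7! / (3!) = 840 distinguishable arrangements.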